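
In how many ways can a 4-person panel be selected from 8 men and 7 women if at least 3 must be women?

Sum over valid woman counts:
C(7,3)C(8,1) = 280
C(7,4)C(8,0) = 35
Total: 280 + 35.

Final answer: 315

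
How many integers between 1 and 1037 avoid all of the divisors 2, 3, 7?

|div by 2|=518, |div by 3|=345, |div by 7|=148.
|div by 2&3|=172, |div by 2&7|=74, |div by 3&7|=49, |div by all|=24.
By inclusion-exclusion, divisible by at least one: 518+345+148-172-74-49+24 = 740.
Not divisible by any: 1037 - 740.

Final answer: 297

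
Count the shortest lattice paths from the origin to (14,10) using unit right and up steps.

Each path has 14 right steps and 10 up steps in some order (24 steps total).
Choose which 10 of the 24 steps are up: C(24,10).

Final answer: C(24,10) = 1961256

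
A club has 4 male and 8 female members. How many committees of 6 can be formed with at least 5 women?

Sum over valid woman counts:
C(8,5)C(4,1) = 224
C(8,6)C(4,0) = 28
Total: 224 + 28.

Final answer: 252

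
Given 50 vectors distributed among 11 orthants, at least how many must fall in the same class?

By pigeonhole with 50 objects and 11 categories: ceiling(50/11).

Final answer: 5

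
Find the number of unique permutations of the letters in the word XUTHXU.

Letters (H:1, T:1, U:2, X:2). Total letters: 6.
Permutations = 6!/(2! x 2!).

Final answer: 180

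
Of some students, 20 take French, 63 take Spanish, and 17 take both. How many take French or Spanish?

|A union B| = |A| + |B| - |A intersect B| = 20 + 63 - 17.

Final answer: 66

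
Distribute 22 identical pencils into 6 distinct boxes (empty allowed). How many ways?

Stars and bars: C(n+k-1, k-1) = C(27,5).

Final answer: C(27,5) = 80730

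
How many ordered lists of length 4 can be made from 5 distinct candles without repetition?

P(5,4) = 5!/(5-4)! = 5!/1!.

Final answer: P(5,4) = 120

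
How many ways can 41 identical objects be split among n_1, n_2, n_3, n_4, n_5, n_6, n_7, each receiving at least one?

Substitute n'_i = n_i - 1 (so n'_i >= 0). Then sum n'_i = 41 - 7 = 34.
Stars and bars: C(34+7-1, 7-1) = C(40,6).

Final answer: C(40,6) = 3838380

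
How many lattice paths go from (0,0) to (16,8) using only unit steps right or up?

Each path has 16 right steps and 8 up steps in some order (24 steps total).
Choose which 8 of the 24 steps are up: C(24,8).

Final answer: C(24,8) = 735471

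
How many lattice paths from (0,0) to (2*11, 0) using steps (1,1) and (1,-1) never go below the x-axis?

Total monotonic paths to (11,11): C(22,11) = 705432.
By the reflection principle, paths that go above the diagonal number C(22,12) = 646646.
Valid Dyck paths: 705432 - 646646.
(This is the Catalan number C_{11}.)

Final answer: C_{11} = 58786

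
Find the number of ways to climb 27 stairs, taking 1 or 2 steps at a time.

Let f(n) be the number of climbs. Removing the last move (1 or 2 steps) gives f(n) = f(n-1) + f(n-2); base cases f(1)=1, f(2)=2.
Computing successive values: f(1)=1, f(2)=2, f(3)=3, f(4)=5, f(5)=8, f(6)=13, f(7)=21, f(8)=34, f(9)=55, f(10)=89, f(11)=144, f(12)=233, f(13)=377, f(14)=610, f(15)=987, f(16)=1597, f(17)=2584, f(18)=4181, f(19)=6765, f(20)=10946, f(21)=17711, f(22)=28657, f(23)=46368, f(24)=75025, f(25)=121393, f(26)=196418, f(27)=317811.

Final answer: 317811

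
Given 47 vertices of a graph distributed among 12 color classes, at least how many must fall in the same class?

By pigeonhole with 47 objects and 12 categories: ceiling(47/12).

Final answer: 4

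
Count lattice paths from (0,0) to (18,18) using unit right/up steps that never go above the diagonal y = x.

Total monotonic paths to (18,18): C(36,18) = 9075135300.
Reflecting each bad path at its first crossing gives a bijection with paths to (17,19): C(36,19) = 8597496600.
Valid Dyck paths: 9075135300 - 8597496600.
(Equivalently, C_{18} = C(36,18)/19 = 9075135300/19.)

Final answer: C_{18} = 477638700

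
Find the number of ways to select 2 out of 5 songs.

C(5,2) = 5!/(2! x (5-2)!).

Final answer: C(5,2) = 10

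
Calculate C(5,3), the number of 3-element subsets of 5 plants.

C(5,3) = 5!/(3! x (5-3)!).

Final answer: C(5,3) = 10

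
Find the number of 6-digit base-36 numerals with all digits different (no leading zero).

The leading digit has 35 choices (anything but zero); the next has 35 (anything but the first), then 34, and so on, one fewer each time.
Total: 35 x 35 x 34 x 33 x 32 x 31.

Final answer: 1363454400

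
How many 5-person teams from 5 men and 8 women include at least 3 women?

Sum over valid woman counts:
C(8,3)C(5,2) = 560
C(8,4)C(5,1) = 350
C(8,5)C(5,0) = 56
Total: 560 + 350 + 56.

Final answer: 966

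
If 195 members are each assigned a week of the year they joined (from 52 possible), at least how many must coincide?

There are 52 possible values for week of the year they joined. With 195 members and 52 categories, by pigeonhole: ceiling(195/52).

Final answer: 4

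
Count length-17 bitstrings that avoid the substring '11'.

A valid string ends in 0 (append to any length-(n-1) valid string) or in 01 (append to any length-(n-2) valid string), so a(n) = a(n-1) + a(n-2) with a(1)=2, a(2)=3.
Iterating the recurrence: a(1)=2, a(2)=3, a(3)=5, a(4)=8, a(5)=13, a(6)=21, a(7)=34, a(8)=55, a(9)=89, a(10)=144, a(11)=233, a(12)=377, a(13)=610, a(14)=987, a(15)=1597, a(16)=2584, a(17)=4181.

Final answer: 4181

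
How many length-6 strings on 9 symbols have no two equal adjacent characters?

First character: 9 choices. Each subsequent: 8 choices (must differ from the previous one).
Total: 9 x 8^5.

Final answer: 9 x 8^{5} = 294912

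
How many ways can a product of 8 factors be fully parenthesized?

This is counted by the nth Catalan number C_n. Here n = 8 - 1 = 7.
C_n = C(2n,n) - C(2n,n+1), so C_{7} = C(14,7) - C(14,8) = 3432 - 3003.

Final answer: C_{7} = 429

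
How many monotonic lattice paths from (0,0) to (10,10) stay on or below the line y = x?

Total monotonic paths to (10,10): C(20,10) = 184756.
Reflecting each bad path at its first crossing gives a bijection with paths to (9,11): C(20,11) = 167960.
Valid Dyck paths: 184756 - 167960.
(These counts are the Catalan numbers.)

Final answer: C_{10} = 16796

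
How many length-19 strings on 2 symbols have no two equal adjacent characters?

Let g(n) count such strings. g(1) = 2, and each valid string of length n-1 extends in 1 ways (any symbol but the last), so g(n) = 1 g(n-1).
Total: g(19) = 2 x 1^18.

Final answer: 2 x 1^{18} = 2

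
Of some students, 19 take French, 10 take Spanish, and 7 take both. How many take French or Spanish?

|A union B| = |A| + |B| - |A intersect B| = 19 + 10 - 7.

Final answer: 22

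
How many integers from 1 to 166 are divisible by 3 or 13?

Multiples of 3: 55. Multiples of 13: 12. Of both (lcm=39): 4.
By inclusion-exclusion: 55 + 12 - 4.

Final answer: 63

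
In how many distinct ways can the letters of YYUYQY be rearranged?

Letters (Q:1, U:1, Y:4). Total letters: 6.
Permutations = 6!/(4!).

Final answer: 30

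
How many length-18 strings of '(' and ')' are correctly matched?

This is a standard Catalan-number count: the answer is C_n. Here n = 9 (pairs).
C_n = C(2n,n)/(n+1), so C_{9} = C(18,9)/10 = 48620/10.

Final answer: C_{9} = 4862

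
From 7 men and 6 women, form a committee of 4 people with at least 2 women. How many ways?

Sum over valid woman counts:
C(6,2)C(7,2) = 315
C(6,3)C(7,1) = 140
C(6,4)C(7,0) = 15
Total: 315 + 140 + 15.

Final answer: 470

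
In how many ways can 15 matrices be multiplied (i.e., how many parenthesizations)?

The structures are counted by the Catalan number C_n. Here n = 15 - 1 = 14.
C_n = C(2n,n) - C(2n,n+1), so C_{14} = C(28,14) - C(28,15) = 40116600 - 37442160.

Final answer: C_{14} = 2674440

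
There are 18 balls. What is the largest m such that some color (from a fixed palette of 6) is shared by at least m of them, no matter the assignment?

There are 6 possible values for color (from a fixed palette of 6). With 18 balls and 6 categories, by pigeonhole: ceiling(18/6).

Final answer: 3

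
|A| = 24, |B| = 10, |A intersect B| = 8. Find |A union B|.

|A union B| = |A| + |B| - |A intersect B| = 24 + 10 - 8.

Final answer: 26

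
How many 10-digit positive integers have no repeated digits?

First digit: 9 (not 0). Second: 9 (not first). Third: 8, etc.
Total: 9 x 9 x 8 x 7 x 6 x 5 x 4 x 3 x 2 x 1.

Final answer: 3265920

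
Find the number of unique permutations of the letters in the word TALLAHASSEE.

Letters (A:3, E:2, H:1, L:2, S:2, T:1). Total letters: 11.
Permutations = 11!/(3! x 2! x 2! x 2!).

Final answer: 831600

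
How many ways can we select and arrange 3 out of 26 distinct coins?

P(26,3) = 26!/(26-3)! = 26!/23!.

Final answer: P(26,3) = 15600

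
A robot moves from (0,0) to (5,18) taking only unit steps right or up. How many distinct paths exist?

Each path has 5 right steps and 18 up steps in some order (23 steps total).
Choose which 18 of the 23 steps are up: C(23,18).

Final answer: C(23,18) = 33649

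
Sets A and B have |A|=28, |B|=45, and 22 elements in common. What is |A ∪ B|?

|A union B| = |A| + |B| - |A intersect B| = 28 + 45 - 22.

Final answer: 51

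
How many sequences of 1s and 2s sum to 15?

Condition on the final move: it is a 1-step (f(n-1) ways to get there) or a 2-step (f(n-2) ways), so f(n) = f(n-1) + f(n-2), with f(1)=1, f(2)=2.
Computing successive values: f(1)=1, f(2)=2, f(3)=3, f(4)=5, f(5)=8, f(6)=13, f(7)=21, f(8)=34, f(9)=55, f(10)=89, f(11)=144, f(12)=233, f(13)=377, f(14)=610, f(15)=987.

Final answer: 987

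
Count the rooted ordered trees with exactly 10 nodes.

The structures are counted by the Catalan number C_n. Here n = 10 - 1 = 9.
C_n = (2n)!/(n!(n+1)!), so C_{9} = 18!/(9! x 10!) = C(18,9)/10 = 48620/10.

Final answer: C_{9} = 4862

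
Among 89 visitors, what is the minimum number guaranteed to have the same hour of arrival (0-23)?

There are 24 possible values for hour of arrival (0-23). With 89 visitors and 24 categories, by pigeonhole: ceiling(89/24).

Final answer: 4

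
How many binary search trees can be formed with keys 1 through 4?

This is a standard Catalan-number count: the answer is C_n. Here n = 4.
C_n = C(2n,n) - C(2n,n+1), so C_{4} = C(8,4) - C(8,5) = 70 - 56.

Final answer: C_{4} = 14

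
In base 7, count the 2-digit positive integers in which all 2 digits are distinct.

The leading digit has 6 choices (anything but zero); the next has 6 (anything but the first), then 5, and so on, one fewer each time.
Total: 6 x 6.

Final answer: 36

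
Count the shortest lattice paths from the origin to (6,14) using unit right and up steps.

Each path has 6 right steps and 14 up steps in some order (20 steps total).
Choose which 14 of the 20 steps are up: C(20,14).

Final answer: C(20,14) = 38760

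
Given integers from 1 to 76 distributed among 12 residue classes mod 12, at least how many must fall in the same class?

By pigeonhole with 76 objects and 12 categories: ceiling(76/12).

Final answer: 7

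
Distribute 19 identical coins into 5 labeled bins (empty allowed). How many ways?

Stars and bars: C(n+k-1, k-1) = C(23,4).

Final answer: C(23,4) = 8855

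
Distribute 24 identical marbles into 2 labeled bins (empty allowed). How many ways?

Stars and bars: C(n+k-1, k-1) = C(25,1).

Final answer: C(25,1) = 25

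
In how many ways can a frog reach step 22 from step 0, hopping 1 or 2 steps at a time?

Let f(n) be the number of climbs. Removing the last move (1 or 2 steps) gives f(n) = f(n-1) + f(n-2); base cases f(1)=1, f(2)=2.
Iterating the recurrence: f(1)=1, f(2)=2, f(3)=3, f(4)=5, f(5)=8, f(6)=13, f(7)=21, f(8)=34, f(9)=55, f(10)=89, f(11)=144, f(12)=233, f(13)=377, f(14)=610, f(15)=987, f(16)=1597, f(17)=2584, f(18)=4181, f(19)=6765, f(20)=10946, f(21)=17711, f(22)=28657.

Final answer: 28657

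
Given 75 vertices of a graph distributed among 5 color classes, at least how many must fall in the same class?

By pigeonhole with 75 objects and 5 categories: ceiling(75/5).

Final answer: 15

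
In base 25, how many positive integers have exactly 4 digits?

In base 25, the leading digit has 24 choices (1..24); each of the remaining 3 digits has 25 choices.
Total: 24 x 25^3.

Final answer: 375000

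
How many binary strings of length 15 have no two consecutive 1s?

Classify by the final bit: ...0 gives a(n-1) strings, ...01 gives a(n-2) strings. Thus a(n) = a(n-1) + a(n-2) with a(1)=2, a(2)=3.
Iterating the recurrence: a(1)=2, a(2)=3, a(3)=5, a(4)=8, a(5)=13, a(6)=21, a(7)=34, a(8)=55, a(9)=89, a(10)=144, a(11)=233, a(12)=377, a(13)=610, a(14)=987, a(15)=1597.

Final answer: 1597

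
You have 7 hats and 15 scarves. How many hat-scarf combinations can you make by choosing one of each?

By the multiplication principle: 7 x 15.

Final answer: 105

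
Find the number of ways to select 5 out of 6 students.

C(6,5) = 6!/(5! x (6-5)!).

Final answer: C(6,5) = 6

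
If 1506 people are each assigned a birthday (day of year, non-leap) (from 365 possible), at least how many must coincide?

There are 365 possible values for birthday (day of year, non-leap). With 1506 people and 365 categories, by pigeonhole: ceiling(1506/365).

Final answer: 5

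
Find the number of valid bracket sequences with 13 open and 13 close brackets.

The structures are counted by the Catalan number C_n. Here n = 13 (pairs).
Using C_0 = 1 and C_(k+1) = C_k x 2(2k+1)/(k+2), build up term by term: C_1=1, C_2=2, C_3=5, C_4=14, C_5=42, C_6=132, C_7=429, C_8=1430, C_9=4862, C_10=16796, C_11=58786, C_12=208012, C_13=742900.

Final answer: C_{13} = 742900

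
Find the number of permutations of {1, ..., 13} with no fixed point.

Use the recurrence D(n) = (n-1)(D(n-1) + D(n-2)) with D(0)=1, D(1)=0.
D(2) = 1 x (0 + 1) = 1
D(3) = 2 x (1 + 0) = 2
D(4) = 3 x (2 + 1) = 9
D(5) = 4 x (9 + 2) = 44
D(6) = 5 x (44 + 9) = 265
D(7) = 6 x (265 + 44) = 1854
D(8) = 7 x (1854 + 265) = 14833
D(9) = 8 x (14833 + 1854) = 133496
D(10) = 9 x (133496 + 14833) = 1334961
D(11) = 10 x (1334961 + 133496) = 14684570
D(12) = 11 x (14684570 + 1334961) = 176214841
D(13) = 12 x (D(12) + D(11)) = 12 x (176214841 + 14684570)

Final answer: D(13) = 2290792932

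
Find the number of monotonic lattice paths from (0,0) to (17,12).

Each path has 17 right steps and 12 up steps in some order (29 steps total).
Choose which 12 of the 29 steps are up: C(29,12).

Final answer: C(29,12) = 51895935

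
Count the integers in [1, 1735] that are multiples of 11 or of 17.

Multiples of 11: 157. Multiples of 17: 102. Of both (lcm=187): 9.
By inclusion-exclusion: 157 + 102 - 9.

Final answer: 250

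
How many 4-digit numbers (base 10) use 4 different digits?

First digit: 9 (not 0). Second: 9 (not first). Third: 8, etc.
Total: 9 x 9 x 8 x 7.

Final answer: 4536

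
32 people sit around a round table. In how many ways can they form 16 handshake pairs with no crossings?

The structures are counted by the Catalan number C_n. Here n = 32/2 = 16.
C_n = C(2n,n)/(n+1), so C_{16} = C(32,16)/17 = 601080390/17.

Final answer: C_{16} = 35357670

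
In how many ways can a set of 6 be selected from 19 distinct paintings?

C(19,6) = 19!/(6! x (19-6)!).

Final answer: C(19,6) = 27132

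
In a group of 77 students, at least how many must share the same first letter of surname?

There are 26 possible values for first letter of surname. With 77 students and 26 categories, by pigeonhole: ceiling(77/26).

Final answer: 3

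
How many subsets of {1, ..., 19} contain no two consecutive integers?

Condition on whether n belongs to the subset: if not, any valid subset of {1, ..., n-1} works (a(n-1)); if so, n-1 is excluded and the rest is a valid subset of {1, ..., n-2} (a(n-2)). Hence a(n) = a(n-1) + a(n-2), a(1)=2, a(2)=3.
Building up term by term: a(1)=2, a(2)=3, a(3)=5, a(4)=8, a(5)=13, a(6)=21, a(7)=34, a(8)=55, a(9)=89, a(10)=144, a(11)=233, a(12)=377, a(13)=610, a(14)=987, a(15)=1597, a(16)=2584, a(17)=4181, a(18)=6765, a(19)=10946.

Final answer: 10946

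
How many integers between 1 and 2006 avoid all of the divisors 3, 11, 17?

|div by 3|=668, |div by 11|=182, |div by 17|=118.
|div by 3&11|=60, |div by 3&17|=39, |div by 11&17|=10, |div by all|=3.
By inclusion-exclusion, divisible by at least one: 668+182+118-60-39-10+3 = 862.
Not divisible by any: 2006 - 862.

Final answer: 1144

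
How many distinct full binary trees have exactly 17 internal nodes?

This is counted by the nth Catalan number C_n. Here n = 17.
Using C_0 = 1 and C_(k+1) = C_k x 2(2k+1)/(k+2), build up term by term: C_1=1, C_2=2, C_3=5, C_4=14, C_5=42, C_6=132, C_7=429, C_8=1430, C_9=4862, C_10=16796, C_11=58786, C_12=208012, C_13=742900, C_14=2674440, C_15=9694845, C_16=35357670, C_17=129644790.

Final answer: C_{17} = 129644790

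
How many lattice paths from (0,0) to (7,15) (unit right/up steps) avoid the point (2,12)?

Total paths to (7,15): C(22,15) = 170544.
Paths through (2,12): C(14,12) x C(8,3) = 5096.
Avoiding (2,12): 170544 - 5096.

Final answer: 165448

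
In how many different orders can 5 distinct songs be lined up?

The number of ways to arrange 5 distinct objects is 5!.

Final answer: 5! = 120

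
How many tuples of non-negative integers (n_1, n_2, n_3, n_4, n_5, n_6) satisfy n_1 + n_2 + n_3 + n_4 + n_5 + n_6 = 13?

Stars and bars with 13 stars and 5 bars:
C(13+6-1, 6-1) = C(18,5).

Final answer: C(18,5) = 8568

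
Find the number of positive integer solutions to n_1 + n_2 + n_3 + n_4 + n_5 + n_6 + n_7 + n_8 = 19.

Substitute n'_i = n_i - 1 (so n'_i >= 0). Then sum n'_i = 19 - 8 = 11.
Stars and bars: C(11+8-1, 8-1) = C(18,7).

Final answer: C(18,7) = 31824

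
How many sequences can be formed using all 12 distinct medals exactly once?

The number of ways to arrange 12 distinct objects is 12!.

Final answer: 12! = 479001600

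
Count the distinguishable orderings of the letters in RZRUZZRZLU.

Letters (L:1, R:3, U:2, Z:4). Total letters: 10.
Permutations = 10!/(4! x 3! x 2!).

Final answer: 12600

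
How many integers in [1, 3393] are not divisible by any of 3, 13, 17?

|div by 3|=1131, |div by 13|=261, |div by 17|=199.
|div by 3&13|=87, |div by 3&17|=66, |div by 13&17|=15, |div by all|=5.
By inclusion-exclusion, divisible by at least one: 1131+261+199-87-66-15+5 = 1428.
Not divisible by any: 3393 - 1428.

Final answer: 1965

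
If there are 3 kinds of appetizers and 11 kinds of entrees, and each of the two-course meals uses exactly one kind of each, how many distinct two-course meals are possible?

By the multiplication principle: 3 x 11.

Final answer: 33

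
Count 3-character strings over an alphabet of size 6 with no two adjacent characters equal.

Let g(n) count such strings. g(1) = 6, and each valid string of length n-1 extends in 5 ways (any symbol but the last), so g(n) = 5 g(n-1).
Total: g(3) = 6 x 5^2.

Final answer: 6 x 5^{2} = 150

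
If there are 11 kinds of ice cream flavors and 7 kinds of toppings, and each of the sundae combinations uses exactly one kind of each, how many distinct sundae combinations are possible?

By the multiplication principle: 11 x 7.

Final answer: 77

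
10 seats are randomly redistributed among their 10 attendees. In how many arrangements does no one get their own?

D(n) = (n-1)(D(n-1) + D(n-2)), D(0)=1, D(1)=0.
D(2) = 1 x (0 + 1) = 1
D(3) = 2 x (1 + 0) = 2
D(4) = 3 x (2 + 1) = 9
D(5) = 4 x (9 + 2) = 44
D(6) = 5 x (44 + 9) = 265
D(7) = 6 x (265 + 44) = 1854
D(8) = 7 x (1854 + 265) = 14833
D(9) = 8 x (14833 + 1854) = 133496
D(10) = 9 x (D(9) + D(8)) = 9 x (133496 + 14833)

Final answer: D(10) = 1334961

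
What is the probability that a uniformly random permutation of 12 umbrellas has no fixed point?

Derangements satisfy D(n) = (n-1)(D(n-1) + D(n-2)), starting from D(0)=1, D(1)=0.
Building up: D(2)=1, D(3)=2, D(4)=9, D(5)=44, D(6)=265, D(7)=1854, D(8)=14833, D(9)=133496, D(10)=1334961, D(11)=14684570, D(12)=176214841.
Total arrangements: 12! = 479001600.
Probability = D(12)/12! = 16019531/43545600.

Final answer: D(12)/12! = 176214841/479001600 = 0.367879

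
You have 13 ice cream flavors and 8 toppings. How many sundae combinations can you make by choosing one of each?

By the multiplication principle: 13 x 8.

Final answer: 104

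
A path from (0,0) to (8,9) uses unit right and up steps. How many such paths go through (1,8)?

Paths (0,0)->(1,8): C(9,8) = 9.
Paths (1,8)->(8,9): C(8,1) = 8.
By multiplication principle: 9 x 8.

Final answer: 72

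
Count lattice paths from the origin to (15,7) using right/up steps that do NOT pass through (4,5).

Total paths to (15,7): C(22,7) = 170544.
Paths through (4,5): C(9,5) x C(13,2) = 9828.
Avoiding (4,5): 170544 - 9828.

Final answer: 160716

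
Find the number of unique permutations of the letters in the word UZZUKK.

Letters (K:2, U:2, Z:2). Total letters: 6.
Permutations = 6!/(2! x 2! x 2!).

Final answer: 90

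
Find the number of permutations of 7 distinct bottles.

The number of ways to arrange 7 distinct objects is 7!.

Final answer: 7! = 5040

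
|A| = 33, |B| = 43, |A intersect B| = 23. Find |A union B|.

|A union B| = |A| + |B| - |A intersect B| = 33 + 43 - 23.

Final answer: 53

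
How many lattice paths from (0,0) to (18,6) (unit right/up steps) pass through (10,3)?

Paths (0,0)->(10,3): C(13,3) = 286.
Paths (10,3)->(18,6): C(11,3) = 165.
By multiplication principle: 286 x 165.

Final answer: 47190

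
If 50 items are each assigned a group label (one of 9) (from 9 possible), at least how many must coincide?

There are 9 possible values for group label (one of 9). With 50 items and 9 categories, by pigeonhole: ceiling(50/9).

Final answer: 6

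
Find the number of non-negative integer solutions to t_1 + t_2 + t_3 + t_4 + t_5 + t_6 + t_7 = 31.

Stars and bars with 31 stars and 6 bars:
C(31+7-1, 7-1) = C(37,6).

Final answer: C(37,6) = 2324784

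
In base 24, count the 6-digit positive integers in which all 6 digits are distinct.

First digit: 23 (nonzero). Second: 23 (not first). Third: 22, etc.
Total: 23 x 23 x 22 x 21 x 20 x 19.

Final answer: 92871240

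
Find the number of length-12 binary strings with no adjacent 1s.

A valid string ends in 0 (append to any length-(n-1) valid string) or in 01 (append to any length-(n-2) valid string), so a(n) = a(n-1) + a(n-2) with a(1)=2, a(2)=3.
Iterating the recurrence: a(1)=2, a(2)=3, a(3)=5, a(4)=8, a(5)=13, a(6)=21, a(7)=34, a(8)=55, a(9)=89, a(10)=144, a(11)=233, a(12)=377.

Final answer: 377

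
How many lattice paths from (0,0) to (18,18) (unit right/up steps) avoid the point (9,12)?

Total paths to (18,18): C(36,18) = 9075135300.
Paths through (9,12): C(21,12) x C(15,6) = 1471119650.
Avoiding (9,12): 9075135300 - 1471119650.

Final answer: 7604015650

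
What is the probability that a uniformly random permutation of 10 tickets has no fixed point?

Use the recurrence D(n) = (n-1)(D(n-1) + D(n-2)) with D(0)=1, D(1)=0.
Building up: D(2)=1, D(3)=2, D(4)=9, D(5)=44, D(6)=265, D(7)=1854, D(8)=14833, D(9)=133496, D(10)=1334961.
Total arrangements: 10! = 3628800.
Probability = D(10)/10! = 16481/44800.

Final answer: D(10)/10! = 1334961/3628800 = 0.367879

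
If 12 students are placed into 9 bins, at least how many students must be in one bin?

By the pigeonhole principle: ceiling(12/9).

Final answer: 2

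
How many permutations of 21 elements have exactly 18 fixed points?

Choose which 18 elements are fixed: C(21,18) = 1330.
Derange the remaining 3 using D(j) = (j-1)(D(j-1) + D(j-2)), D(0)=1, D(1)=0: D(2)=1, D(3)=2.
Total: 1330 x 2.

Final answer: C(21,18) D(3) = 2660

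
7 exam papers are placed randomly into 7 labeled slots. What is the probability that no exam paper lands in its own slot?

Derangements satisfy D(n) = (n-1)(D(n-1) + D(n-2)), starting from D(0)=1, D(1)=0.
Building up: D(2)=1, D(3)=2, D(4)=9, D(5)=44, D(6)=265, D(7)=1854.
Total arrangements: 7! = 5040.
Probability = D(7)/7! = 103/280.

Final answer: D(7)/7! = 1854/5040 = 0.367857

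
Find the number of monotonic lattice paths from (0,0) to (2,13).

Each path has 2 right steps and 13 up steps in some order (15 steps total).
Choose which 13 of the 15 steps are up: C(15,13).

Final answer: C(15,13) = 105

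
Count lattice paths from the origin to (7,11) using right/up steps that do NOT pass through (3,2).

Total paths to (7,11): C(18,11) = 31824.
Paths through (3,2): C(5,2) x C(13,9) = 7150.
Avoiding (3,2): 31824 - 7150.

Final answer: 24674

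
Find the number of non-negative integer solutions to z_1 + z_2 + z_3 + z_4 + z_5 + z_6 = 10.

Stars and bars with 10 stars and 5 bars:
C(10+6-1, 6-1) = C(15,5).

Final answer: C(15,5) = 3003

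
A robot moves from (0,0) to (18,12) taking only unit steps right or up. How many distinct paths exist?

Each path has 18 right steps and 12 up steps in some order (30 steps total).
Choose which 12 of the 30 steps are up: C(30,12).

Final answer: C(30,12) = 86493225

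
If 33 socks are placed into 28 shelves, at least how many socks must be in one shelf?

By the pigeonhole principle: ceiling(33/28).

Final answer: 2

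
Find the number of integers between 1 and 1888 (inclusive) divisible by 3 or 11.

Multiples of 3: 629. Multiples of 11: 171. Of both (lcm=33): 57.
By inclusion-exclusion: 629 + 171 - 57.

Final answer: 743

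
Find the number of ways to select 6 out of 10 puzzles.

C(10,6) = 10!/(6! x (10-6)!).

Final answer: C(10,6) = 210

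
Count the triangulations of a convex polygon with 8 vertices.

This is counted by the nth Catalan number C_n. Here n = 8 - 2 = 6.
C_n = C(2n,n)/(n+1), so C_{6} = C(12,6)/7 = 924/7.

Final answer: C_{6} = 132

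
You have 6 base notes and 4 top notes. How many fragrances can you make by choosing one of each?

By the multiplication principle: 6 x 4.

Final answer: 24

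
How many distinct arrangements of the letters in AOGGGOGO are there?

Letters (A:1, G:4, O:3). Total letters: 8.
Permutations = 8!/(4! x 3!).

Final answer: 280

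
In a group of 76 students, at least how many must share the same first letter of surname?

There are 26 possible values for first letter of surname. With 76 students and 26 categories, by pigeonhole: ceiling(76/26).

Final answer: 3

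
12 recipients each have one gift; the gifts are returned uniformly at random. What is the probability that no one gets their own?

Use the recurrence D(n) = (n-1)(D(n-1) + D(n-2)) with D(0)=1, D(1)=0.
Building up: D(2)=1, D(3)=2, D(4)=9, D(5)=44, D(6)=265, D(7)=1854, D(8)=14833, D(9)=133496, D(10)=1334961, D(11)=14684570, D(12)=176214841.
Total arrangements: 12! = 479001600.
Probability = D(12)/12! = 16019531/43545600.

Final answer: D(12)/12! = 176214841/479001600 = 0.367879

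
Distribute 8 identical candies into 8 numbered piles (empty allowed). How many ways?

Stars and bars: C(n+k-1, k-1) = C(15,7).

Final answer: C(15,7) = 6435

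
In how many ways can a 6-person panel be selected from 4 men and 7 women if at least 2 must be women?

Sum over valid woman counts:
C(7,2)C(4,4) = 21
C(7,3)C(4,3) = 140
C(7,4)C(4,2) = 210
C(7,5)C(4,1) = 84
C(7,6)C(4,0) = 7
Total: 21 + 140 + 210 + 84 + 7.

Final answer: 462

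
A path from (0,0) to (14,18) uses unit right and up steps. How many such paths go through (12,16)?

Paths (0,0)->(12,16): C(28,16) = 30421755.
Paths (12,16)->(14,18): C(4,2) = 6.
By multiplication principle: 30421755 x 6.

Final answer: 182530530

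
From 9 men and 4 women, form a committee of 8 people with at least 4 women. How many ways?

Sum over valid woman counts:
C(4,4)C(9,4).

Final answer: 126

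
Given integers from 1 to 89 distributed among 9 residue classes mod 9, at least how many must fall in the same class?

By pigeonhole with 89 objects and 9 categories: ceiling(89/9).

Final answer: 10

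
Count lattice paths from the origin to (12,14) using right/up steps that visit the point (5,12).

Paths (0,0)->(5,12): C(17,12) = 6188.
Paths (5,12)->(12,14): C(9,2) = 36.
By multiplication principle: 6188 x 36.

Final answer: 222768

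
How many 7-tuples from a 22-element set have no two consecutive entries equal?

Let g(n) count such strings. g(1) = 22, and each valid string of length n-1 extends in 21 ways (any symbol but the last), so g(n) = 21 g(n-1).
Total: g(7) = 22 x 21^6.

Final answer: 22 x 21^{6} = 1886854662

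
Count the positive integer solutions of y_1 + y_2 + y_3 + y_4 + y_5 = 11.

Substitute y'_i = y_i - 1 (so y'_i >= 0). Then sum y'_i = 11 - 5 = 6.
Stars and bars: C(6+5-1, 5-1) = C(10,4).

Final answer: C(10,4) = 210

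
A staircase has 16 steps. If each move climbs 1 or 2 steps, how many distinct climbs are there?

Let f(n) be the number of climbs. Removing the last move (1 or 2 steps) gives f(n) = f(n-1) + f(n-2); base cases f(1)=1, f(2)=2.
Iterating the recurrence: f(1)=1, f(2)=2, f(3)=3, f(4)=5, f(5)=8, f(6)=13, f(7)=21, f(8)=34, f(9)=55, f(10)=89, f(11)=144, f(12)=233, f(13)=377, f(14)=610, f(15)=987, f(16)=1597.

Final answer: 1597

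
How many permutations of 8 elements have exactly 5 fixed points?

Choose which 5 elements are fixed: C(8,5) = 56.
Derange the remaining 3 using D(j) = (j-1)(D(j-1) + D(j-2)), D(0)=1, D(1)=0: D(2)=1, D(3)=2.
Total: 56 x 2.

Final answer: C(8,5) D(3) = 112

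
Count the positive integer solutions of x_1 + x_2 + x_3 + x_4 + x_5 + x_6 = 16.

Substitute x'_i = x_i - 1 (so x'_i >= 0). Then sum x'_i = 16 - 6 = 10.
Stars and bars: C(10+6-1, 6-1) = C(15,5).

Final answer: C(15,5) = 3003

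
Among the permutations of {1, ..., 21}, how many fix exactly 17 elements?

Choose which 17 elements are fixed: C(21,17) = 5985.
Derange the remaining 4 using D(j) = (j-1)(D(j-1) + D(j-2)), D(0)=1, D(1)=0: D(2)=1, D(3)=2, D(4)=9.
Total: 5985 x 9.

Final answer: C(21,17) D(4) = 53865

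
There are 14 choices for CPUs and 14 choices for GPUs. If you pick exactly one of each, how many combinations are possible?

By the multiplication principle: 14 x 14.

Final answer: 196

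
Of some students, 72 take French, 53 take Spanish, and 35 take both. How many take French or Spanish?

|A union B| = |A| + |B| - |A intersect B| = 72 + 53 - 35.

Final answer: 90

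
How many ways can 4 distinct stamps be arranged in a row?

The number of ways to arrange 4 distinct objects is 4!.

Final answer: 4! = 24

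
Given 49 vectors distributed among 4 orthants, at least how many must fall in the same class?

By pigeonhole with 49 objects and 4 categories: ceiling(49/4).

Final answer: 13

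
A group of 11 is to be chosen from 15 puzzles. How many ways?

C(15,11) = 15!/(11! x 4!).

Final answer: \binom{15}{11} = 1365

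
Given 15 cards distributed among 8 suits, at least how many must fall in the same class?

By pigeonhole with 15 objects and 8 categories: ceiling(15/8).

Final answer: 2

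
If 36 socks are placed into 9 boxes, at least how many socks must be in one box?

By the pigeonhole principle: ceiling(36/9).

Final answer: 4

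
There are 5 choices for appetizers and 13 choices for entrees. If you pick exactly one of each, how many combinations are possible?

By the multiplication principle: 5 x 13.

Final answer: 65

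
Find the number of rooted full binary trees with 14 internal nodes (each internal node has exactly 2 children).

This is a standard Catalan-number count: the answer is C_n. Here n = 14.
Using C_0 = 1 and C_(k+1) = C_k x 2(2k+1)/(k+2), build up term by term: C_1=1, C_2=2, C_3=5, C_4=14, C_5=42, C_6=132, C_7=429, C_8=1430, C_9=4862, C_10=16796, C_11=58786, C_12=208012, C_13=742900, C_14=2674440.

Final answer: C_{14} = 2674440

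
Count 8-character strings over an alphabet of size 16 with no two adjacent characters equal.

First character: 16 choices. Each subsequent: 15 choices (must differ from the previous one).
Total: 16 x 15^7.

Final answer: 16 x 15^{7} = 2733750000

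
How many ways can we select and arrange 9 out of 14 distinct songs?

P(14,9) = 14!/(14-9)! = 14!/5!.

Final answer: P(14,9) = 726485760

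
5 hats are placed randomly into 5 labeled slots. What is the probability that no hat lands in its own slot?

Use the recurrence D(n) = (n-1)(D(n-1) + D(n-2)) with D(0)=1, D(1)=0.
Building up: D(2)=1, D(3)=2, D(4)=9, D(5)=44.
Total arrangements: 5! = 120.
Probability = D(5)/5! = 11/30.

Final answer: D(5)/5! = 44/120 = 0.366667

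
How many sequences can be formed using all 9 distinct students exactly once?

The number of ways to arrange 9 distinct objects is 9!.

Final answer: 9! = 362880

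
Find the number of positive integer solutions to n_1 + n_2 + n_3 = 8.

Substitute n'_i = n_i - 1 (so n'_i >= 0). Then sum n'_i = 8 - 3 = 5.
Stars and bars: C(5+3-1, 3-1) = C(7,2).

Final answer: C(7,2) = 21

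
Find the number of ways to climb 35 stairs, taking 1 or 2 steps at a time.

Let f(n) count the ways. The last step is size 1 or 2, so f(n) = f(n-1) + f(n-2) with f(1)=1, f(2)=2.
Building up term by term: f(1)=1, f(2)=2, f(3)=3, f(4)=5, f(5)=8, f(6)=13, f(7)=21, f(8)=34, f(9)=55, f(10)=89, f(11)=144, f(12)=233, f(13)=377, f(14)=610, f(15)=987, f(16)=1597, f(17)=2584, f(18)=4181, f(19)=6765, f(20)=10946, f(21)=17711, f(22)=28657, f(23)=46368, f(24)=75025, f(25)=121393, f(26)=196418, f(27)=317811, f(28)=514229, f(29)=832040, f(30)=1346269, f(31)=2178309, f(32)=3524578, f(33)=5702887, f(34)=9227465, f(35)=14930352.

Final answer: 14930352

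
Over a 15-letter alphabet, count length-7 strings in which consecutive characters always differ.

First character: 15 choices. Each subsequent: 14 choices (must differ from the previous one).
Total: 15 x 14^6.

Final answer: 15 x 14^{6} = 112943040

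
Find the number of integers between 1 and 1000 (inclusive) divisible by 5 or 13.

Multiples of 5: 200. Multiples of 13: 76. Of both (lcm=65): 15.
By inclusion-exclusion: 200 + 76 - 15.

Final answer: 261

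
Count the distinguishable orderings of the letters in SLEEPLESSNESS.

Letters (E:4, L:2, N:1, P:1, S:5). Total letters: 13.
Permutations = 13!/(5! x 4! x 2!).

Final answer: 1081080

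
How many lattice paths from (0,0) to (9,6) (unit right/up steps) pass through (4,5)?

Paths (0,0)->(4,5): C(9,5) = 126.
Paths (4,5)->(9,6): C(6,1) = 6.
By multiplication principle: 126 x 6.

Final answer: 756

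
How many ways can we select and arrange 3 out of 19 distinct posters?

P(19,3) = 19!/(19-3)! = 19!/16!.

Final answer: P(19,3) = 5814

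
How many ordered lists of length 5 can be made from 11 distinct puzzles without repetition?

P(11,5) = 11!/(11-5)! = 11!/6!.

Final answer: P(11,5) = 55440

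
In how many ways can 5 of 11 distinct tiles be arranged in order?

P(11,5) = 11!/(11-5)! = 11!/6!.

Final answer: P(11,5) = 55440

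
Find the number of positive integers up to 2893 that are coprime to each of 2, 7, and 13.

|div by 2|=1446, |div by 7|=413, |div by 13|=222.
|div by 2&7|=206, |div by 2&13|=111, |div by 7&13|=31, |div by all|=15.
By inclusion-exclusion, divisible by at least one: 1446+413+222-206-111-31+15 = 1748.
Not divisible by any: 2893 - 1748.

Final answer: 1145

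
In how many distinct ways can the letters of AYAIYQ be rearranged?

Letters (A:2, I:1, Q:1, Y:2). Total letters: 6.
Permutations = 6!/(2! x 2!).

Final answer: 180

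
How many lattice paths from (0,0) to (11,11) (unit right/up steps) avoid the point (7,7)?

Total paths to (11,11): C(22,11) = 705432.
Paths through (7,7): C(14,7) x C(8,4) = 240240.
Avoiding (7,7): 705432 - 240240.

Final answer: 465192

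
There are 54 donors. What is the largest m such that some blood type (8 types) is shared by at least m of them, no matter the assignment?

There are 8 possible values for blood type (8 types). With 54 donors and 8 categories, by pigeonhole: ceiling(54/8).

Final answer: 7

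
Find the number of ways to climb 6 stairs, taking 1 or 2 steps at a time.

Condition on the final move: it is a 1-step (f(n-1) ways to get there) or a 2-step (f(n-2) ways), so f(n) = f(n-1) + f(n-2), with f(1)=1, f(2)=2.
Iterating the recurrence: f(1)=1, f(2)=2, f(3)=3, f(4)=5, f(5)=8, f(6)=13.

Final answer: 13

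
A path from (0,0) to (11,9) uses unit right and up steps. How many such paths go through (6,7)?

Paths (0,0)->(6,7): C(13,7) = 1716.
Paths (6,7)->(11,9): C(7,2) = 21.
By multiplication principle: 1716 x 21.

Final answer: 36036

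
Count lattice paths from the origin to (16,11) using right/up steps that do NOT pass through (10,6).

Total paths to (16,11): C(27,11) = 13037895.
Paths through (10,6): C(16,6) x C(11,5) = 3699696.
Avoiding (10,6): 13037895 - 3699696.

Final answer: 9338199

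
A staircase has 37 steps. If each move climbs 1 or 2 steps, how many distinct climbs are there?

Condition on the final move: it is a 1-step (f(n-1) ways to get there) or a 2-step (f(n-2) ways), so f(n) = f(n-1) + f(n-2), with f(1)=1, f(2)=2.
Iterating the recurrence: f(1)=1, f(2)=2, f(3)=3, f(4)=5, f(5)=8, f(6)=13, f(7)=21, f(8)=34, f(9)=55, f(10)=89, f(11)=144, f(12)=233, f(13)=377, f(14)=610, f(15)=987, f(16)=1597, f(17)=2584, f(18)=4181, f(19)=6765, f(20)=10946, f(21)=17711, f(22)=28657, f(23)=46368, f(24)=75025, f(25)=121393, f(26)=196418, f(27)=317811, f(28)=514229, f(29)=832040, f(30)=1346269, f(31)=2178309, f(32)=3524578, f(33)=5702887, f(34)=9227465, f(35)=14930352, f(36)=24157817, f(37)=39088169.

Final answer: 39088169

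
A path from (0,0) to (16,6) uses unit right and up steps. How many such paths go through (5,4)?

Paths (0,0)->(5,4): C(9,4) = 126.
Paths (5,4)->(16,6): C(13,2) = 78.
By multiplication principle: 126 x 78.

Final answer: 9828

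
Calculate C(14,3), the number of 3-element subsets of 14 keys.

C(14,3) = 14!/(3! x 11!).

Final answer: \binom{14}{3} = 364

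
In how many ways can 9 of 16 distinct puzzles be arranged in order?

P(16,9) = 16!/(16-9)! = 16!/7!.

Final answer: P(16,9) = 4151347200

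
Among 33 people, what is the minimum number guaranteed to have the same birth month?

There are 12 possible values for birth month. With 33 people and 12 categories, by pigeonhole: ceiling(33/12).

Final answer: 3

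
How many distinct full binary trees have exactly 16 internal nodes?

This is a standard Catalan-number count: the answer is C_n. Here n = 16.
C_n = (2n)!/(n!(n+1)!), so C_{16} = 32!/(16! x 17!) = C(32,16)/17 = 601080390/17.

Final answer: C_{16} = 35357670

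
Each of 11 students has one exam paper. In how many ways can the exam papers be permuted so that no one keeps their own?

D(n) = (n-1)(D(n-1) + D(n-2)), D(0)=1, D(1)=0.
D(2) = 1 x (0 + 1) = 1
D(3) = 2 x (1 + 0) = 2
D(4) = 3 x (2 + 1) = 9
D(5) = 4 x (9 + 2) = 44
D(6) = 5 x (44 + 9) = 265
D(7) = 6 x (265 + 44) = 1854
D(8) = 7 x (1854 + 265) = 14833
D(9) = 8 x (14833 + 1854) = 133496
D(10) = 9 x (133496 + 14833) = 1334961
D(11) = 10 x (D(10) + D(9)) = 10 x (1334961 + 133496)

Final answer: D(11) = 14684570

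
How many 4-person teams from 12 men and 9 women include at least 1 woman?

Sum over valid woman counts:
C(9,1)C(12,3) = 1980
C(9,2)C(12,2) = 2376
C(9,3)C(12,1) = 1008
C(9,4)C(12,0) = 126
Total: 1980 + 2376 + 1008 + 126.

Final answer: 5490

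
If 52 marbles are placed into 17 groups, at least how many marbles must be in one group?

By the pigeonhole principle: ceiling(52/17).

Final answer: 4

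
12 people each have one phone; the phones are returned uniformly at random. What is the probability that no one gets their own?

D(n) = (n-1)(D(n-1) + D(n-2)), D(0)=1, D(1)=0.
Building up: D(2)=1, D(3)=2, D(4)=9, D(5)=44, D(6)=265, D(7)=1854, D(8)=14833, D(9)=133496, D(10)=1334961, D(11)=14684570, D(12)=176214841.
Total arrangements: 12! = 479001600.
Probability = D(12)/12! = 16019531/43545600.

Final answer: D(12)/12! = 176214841/479001600 = 0.367879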